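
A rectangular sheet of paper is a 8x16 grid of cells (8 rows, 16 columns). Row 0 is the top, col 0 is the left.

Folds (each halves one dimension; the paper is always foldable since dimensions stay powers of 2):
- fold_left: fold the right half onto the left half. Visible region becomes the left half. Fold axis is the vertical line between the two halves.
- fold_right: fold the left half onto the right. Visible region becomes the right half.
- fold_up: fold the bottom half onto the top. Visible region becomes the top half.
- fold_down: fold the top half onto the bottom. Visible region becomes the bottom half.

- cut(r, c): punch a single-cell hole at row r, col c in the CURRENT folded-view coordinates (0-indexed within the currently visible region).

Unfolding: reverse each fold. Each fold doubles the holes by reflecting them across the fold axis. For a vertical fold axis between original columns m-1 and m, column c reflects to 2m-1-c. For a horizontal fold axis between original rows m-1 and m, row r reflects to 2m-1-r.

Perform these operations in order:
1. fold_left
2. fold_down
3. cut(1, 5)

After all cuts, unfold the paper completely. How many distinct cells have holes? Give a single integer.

Answer: 4

Derivation:
Op 1 fold_left: fold axis v@8; visible region now rows[0,8) x cols[0,8) = 8x8
Op 2 fold_down: fold axis h@4; visible region now rows[4,8) x cols[0,8) = 4x8
Op 3 cut(1, 5): punch at orig (5,5); cuts so far [(5, 5)]; region rows[4,8) x cols[0,8) = 4x8
Unfold 1 (reflect across h@4): 2 holes -> [(2, 5), (5, 5)]
Unfold 2 (reflect across v@8): 4 holes -> [(2, 5), (2, 10), (5, 5), (5, 10)]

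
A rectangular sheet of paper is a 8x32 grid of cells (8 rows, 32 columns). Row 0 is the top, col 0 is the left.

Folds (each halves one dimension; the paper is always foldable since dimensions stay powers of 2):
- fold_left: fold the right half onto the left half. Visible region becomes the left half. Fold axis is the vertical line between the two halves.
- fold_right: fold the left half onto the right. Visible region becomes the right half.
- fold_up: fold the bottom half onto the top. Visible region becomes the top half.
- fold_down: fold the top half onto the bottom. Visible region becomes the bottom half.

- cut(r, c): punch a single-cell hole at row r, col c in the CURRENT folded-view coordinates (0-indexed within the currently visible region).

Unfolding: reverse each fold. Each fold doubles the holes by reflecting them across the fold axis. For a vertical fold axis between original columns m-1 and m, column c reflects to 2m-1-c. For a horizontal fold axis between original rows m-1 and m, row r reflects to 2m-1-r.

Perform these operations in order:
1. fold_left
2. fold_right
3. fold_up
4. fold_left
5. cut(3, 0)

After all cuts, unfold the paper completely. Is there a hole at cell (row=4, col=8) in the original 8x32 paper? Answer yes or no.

Op 1 fold_left: fold axis v@16; visible region now rows[0,8) x cols[0,16) = 8x16
Op 2 fold_right: fold axis v@8; visible region now rows[0,8) x cols[8,16) = 8x8
Op 3 fold_up: fold axis h@4; visible region now rows[0,4) x cols[8,16) = 4x8
Op 4 fold_left: fold axis v@12; visible region now rows[0,4) x cols[8,12) = 4x4
Op 5 cut(3, 0): punch at orig (3,8); cuts so far [(3, 8)]; region rows[0,4) x cols[8,12) = 4x4
Unfold 1 (reflect across v@12): 2 holes -> [(3, 8), (3, 15)]
Unfold 2 (reflect across h@4): 4 holes -> [(3, 8), (3, 15), (4, 8), (4, 15)]
Unfold 3 (reflect across v@8): 8 holes -> [(3, 0), (3, 7), (3, 8), (3, 15), (4, 0), (4, 7), (4, 8), (4, 15)]
Unfold 4 (reflect across v@16): 16 holes -> [(3, 0), (3, 7), (3, 8), (3, 15), (3, 16), (3, 23), (3, 24), (3, 31), (4, 0), (4, 7), (4, 8), (4, 15), (4, 16), (4, 23), (4, 24), (4, 31)]
Holes: [(3, 0), (3, 7), (3, 8), (3, 15), (3, 16), (3, 23), (3, 24), (3, 31), (4, 0), (4, 7), (4, 8), (4, 15), (4, 16), (4, 23), (4, 24), (4, 31)]

Answer: yes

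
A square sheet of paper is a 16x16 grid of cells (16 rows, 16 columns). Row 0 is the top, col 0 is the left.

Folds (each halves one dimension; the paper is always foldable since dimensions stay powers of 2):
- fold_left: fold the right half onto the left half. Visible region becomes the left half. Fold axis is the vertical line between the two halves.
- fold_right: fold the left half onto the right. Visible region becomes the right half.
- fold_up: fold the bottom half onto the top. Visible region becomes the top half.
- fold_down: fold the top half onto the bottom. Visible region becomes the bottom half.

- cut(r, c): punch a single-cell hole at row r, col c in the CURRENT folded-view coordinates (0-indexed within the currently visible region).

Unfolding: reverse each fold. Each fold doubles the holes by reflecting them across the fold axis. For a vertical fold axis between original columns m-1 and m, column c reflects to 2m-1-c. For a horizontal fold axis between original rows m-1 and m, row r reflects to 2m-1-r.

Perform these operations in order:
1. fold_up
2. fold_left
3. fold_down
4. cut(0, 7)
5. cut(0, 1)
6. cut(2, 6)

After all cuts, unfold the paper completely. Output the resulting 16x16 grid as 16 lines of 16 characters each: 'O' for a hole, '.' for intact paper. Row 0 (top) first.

Op 1 fold_up: fold axis h@8; visible region now rows[0,8) x cols[0,16) = 8x16
Op 2 fold_left: fold axis v@8; visible region now rows[0,8) x cols[0,8) = 8x8
Op 3 fold_down: fold axis h@4; visible region now rows[4,8) x cols[0,8) = 4x8
Op 4 cut(0, 7): punch at orig (4,7); cuts so far [(4, 7)]; region rows[4,8) x cols[0,8) = 4x8
Op 5 cut(0, 1): punch at orig (4,1); cuts so far [(4, 1), (4, 7)]; region rows[4,8) x cols[0,8) = 4x8
Op 6 cut(2, 6): punch at orig (6,6); cuts so far [(4, 1), (4, 7), (6, 6)]; region rows[4,8) x cols[0,8) = 4x8
Unfold 1 (reflect across h@4): 6 holes -> [(1, 6), (3, 1), (3, 7), (4, 1), (4, 7), (6, 6)]
Unfold 2 (reflect across v@8): 12 holes -> [(1, 6), (1, 9), (3, 1), (3, 7), (3, 8), (3, 14), (4, 1), (4, 7), (4, 8), (4, 14), (6, 6), (6, 9)]
Unfold 3 (reflect across h@8): 24 holes -> [(1, 6), (1, 9), (3, 1), (3, 7), (3, 8), (3, 14), (4, 1), (4, 7), (4, 8), (4, 14), (6, 6), (6, 9), (9, 6), (9, 9), (11, 1), (11, 7), (11, 8), (11, 14), (12, 1), (12, 7), (12, 8), (12, 14), (14, 6), (14, 9)]

Answer: ................
......O..O......
................
.O.....OO.....O.
.O.....OO.....O.
................
......O..O......
................
................
......O..O......
................
.O.....OO.....O.
.O.....OO.....O.
................
......O..O......
................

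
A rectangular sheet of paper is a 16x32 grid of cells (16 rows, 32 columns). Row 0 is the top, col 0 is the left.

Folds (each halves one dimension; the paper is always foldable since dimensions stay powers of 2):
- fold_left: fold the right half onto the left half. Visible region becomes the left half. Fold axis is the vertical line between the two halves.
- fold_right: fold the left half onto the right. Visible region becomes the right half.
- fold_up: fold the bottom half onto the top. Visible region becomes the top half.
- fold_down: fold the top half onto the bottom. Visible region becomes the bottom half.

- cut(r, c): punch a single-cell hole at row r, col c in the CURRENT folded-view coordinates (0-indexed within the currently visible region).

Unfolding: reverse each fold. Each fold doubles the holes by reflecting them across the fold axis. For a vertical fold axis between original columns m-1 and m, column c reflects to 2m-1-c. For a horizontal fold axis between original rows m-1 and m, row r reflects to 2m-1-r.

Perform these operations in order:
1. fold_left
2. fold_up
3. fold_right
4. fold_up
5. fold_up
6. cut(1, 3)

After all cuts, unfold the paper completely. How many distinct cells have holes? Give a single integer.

Answer: 32

Derivation:
Op 1 fold_left: fold axis v@16; visible region now rows[0,16) x cols[0,16) = 16x16
Op 2 fold_up: fold axis h@8; visible region now rows[0,8) x cols[0,16) = 8x16
Op 3 fold_right: fold axis v@8; visible region now rows[0,8) x cols[8,16) = 8x8
Op 4 fold_up: fold axis h@4; visible region now rows[0,4) x cols[8,16) = 4x8
Op 5 fold_up: fold axis h@2; visible region now rows[0,2) x cols[8,16) = 2x8
Op 6 cut(1, 3): punch at orig (1,11); cuts so far [(1, 11)]; region rows[0,2) x cols[8,16) = 2x8
Unfold 1 (reflect across h@2): 2 holes -> [(1, 11), (2, 11)]
Unfold 2 (reflect across h@4): 4 holes -> [(1, 11), (2, 11), (5, 11), (6, 11)]
Unfold 3 (reflect across v@8): 8 holes -> [(1, 4), (1, 11), (2, 4), (2, 11), (5, 4), (5, 11), (6, 4), (6, 11)]
Unfold 4 (reflect across h@8): 16 holes -> [(1, 4), (1, 11), (2, 4), (2, 11), (5, 4), (5, 11), (6, 4), (6, 11), (9, 4), (9, 11), (10, 4), (10, 11), (13, 4), (13, 11), (14, 4), (14, 11)]
Unfold 5 (reflect across v@16): 32 holes -> [(1, 4), (1, 11), (1, 20), (1, 27), (2, 4), (2, 11), (2, 20), (2, 27), (5, 4), (5, 11), (5, 20), (5, 27), (6, 4), (6, 11), (6, 20), (6, 27), (9, 4), (9, 11), (9, 20), (9, 27), (10, 4), (10, 11), (10, 20), (10, 27), (13, 4), (13, 11), (13, 20), (13, 27), (14, 4), (14, 11), (14, 20), (14, 27)]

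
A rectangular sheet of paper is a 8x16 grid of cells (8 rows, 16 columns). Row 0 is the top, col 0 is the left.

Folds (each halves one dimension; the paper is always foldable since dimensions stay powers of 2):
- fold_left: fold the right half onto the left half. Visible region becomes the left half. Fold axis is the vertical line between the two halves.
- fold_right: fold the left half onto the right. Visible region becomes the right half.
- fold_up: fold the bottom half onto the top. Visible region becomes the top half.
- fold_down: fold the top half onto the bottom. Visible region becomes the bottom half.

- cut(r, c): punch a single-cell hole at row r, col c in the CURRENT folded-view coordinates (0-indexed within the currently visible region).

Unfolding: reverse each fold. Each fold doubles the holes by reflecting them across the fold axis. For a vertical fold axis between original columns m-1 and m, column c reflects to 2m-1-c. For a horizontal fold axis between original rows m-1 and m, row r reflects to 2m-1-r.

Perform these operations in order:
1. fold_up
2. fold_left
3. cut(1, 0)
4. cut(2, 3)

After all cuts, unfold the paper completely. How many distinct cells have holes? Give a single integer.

Op 1 fold_up: fold axis h@4; visible region now rows[0,4) x cols[0,16) = 4x16
Op 2 fold_left: fold axis v@8; visible region now rows[0,4) x cols[0,8) = 4x8
Op 3 cut(1, 0): punch at orig (1,0); cuts so far [(1, 0)]; region rows[0,4) x cols[0,8) = 4x8
Op 4 cut(2, 3): punch at orig (2,3); cuts so far [(1, 0), (2, 3)]; region rows[0,4) x cols[0,8) = 4x8
Unfold 1 (reflect across v@8): 4 holes -> [(1, 0), (1, 15), (2, 3), (2, 12)]
Unfold 2 (reflect across h@4): 8 holes -> [(1, 0), (1, 15), (2, 3), (2, 12), (5, 3), (5, 12), (6, 0), (6, 15)]

Answer: 8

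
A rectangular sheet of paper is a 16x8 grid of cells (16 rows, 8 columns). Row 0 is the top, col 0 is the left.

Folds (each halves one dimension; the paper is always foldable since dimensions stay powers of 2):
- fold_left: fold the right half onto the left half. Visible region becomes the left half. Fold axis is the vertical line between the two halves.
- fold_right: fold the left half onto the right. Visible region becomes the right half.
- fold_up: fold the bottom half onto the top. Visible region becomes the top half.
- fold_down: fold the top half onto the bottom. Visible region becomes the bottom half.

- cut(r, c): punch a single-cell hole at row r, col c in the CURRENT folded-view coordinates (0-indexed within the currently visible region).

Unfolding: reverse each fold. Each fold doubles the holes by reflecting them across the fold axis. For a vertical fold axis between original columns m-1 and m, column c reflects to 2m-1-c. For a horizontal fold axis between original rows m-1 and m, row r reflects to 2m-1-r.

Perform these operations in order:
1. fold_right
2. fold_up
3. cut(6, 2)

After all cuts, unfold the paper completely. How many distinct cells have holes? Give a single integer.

Op 1 fold_right: fold axis v@4; visible region now rows[0,16) x cols[4,8) = 16x4
Op 2 fold_up: fold axis h@8; visible region now rows[0,8) x cols[4,8) = 8x4
Op 3 cut(6, 2): punch at orig (6,6); cuts so far [(6, 6)]; region rows[0,8) x cols[4,8) = 8x4
Unfold 1 (reflect across h@8): 2 holes -> [(6, 6), (9, 6)]
Unfold 2 (reflect across v@4): 4 holes -> [(6, 1), (6, 6), (9, 1), (9, 6)]

Answer: 4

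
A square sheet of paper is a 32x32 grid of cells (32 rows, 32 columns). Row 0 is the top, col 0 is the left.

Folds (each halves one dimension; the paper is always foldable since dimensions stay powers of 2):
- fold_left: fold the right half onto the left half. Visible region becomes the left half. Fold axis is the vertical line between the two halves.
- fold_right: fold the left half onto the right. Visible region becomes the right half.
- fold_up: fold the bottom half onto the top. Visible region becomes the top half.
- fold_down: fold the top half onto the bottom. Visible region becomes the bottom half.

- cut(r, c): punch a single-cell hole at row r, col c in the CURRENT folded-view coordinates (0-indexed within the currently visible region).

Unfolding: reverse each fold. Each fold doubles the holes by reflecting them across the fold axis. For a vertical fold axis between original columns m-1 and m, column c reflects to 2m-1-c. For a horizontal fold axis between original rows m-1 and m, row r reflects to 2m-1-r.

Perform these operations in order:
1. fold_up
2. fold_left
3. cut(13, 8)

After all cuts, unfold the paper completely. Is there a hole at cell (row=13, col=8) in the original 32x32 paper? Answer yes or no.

Answer: yes

Derivation:
Op 1 fold_up: fold axis h@16; visible region now rows[0,16) x cols[0,32) = 16x32
Op 2 fold_left: fold axis v@16; visible region now rows[0,16) x cols[0,16) = 16x16
Op 3 cut(13, 8): punch at orig (13,8); cuts so far [(13, 8)]; region rows[0,16) x cols[0,16) = 16x16
Unfold 1 (reflect across v@16): 2 holes -> [(13, 8), (13, 23)]
Unfold 2 (reflect across h@16): 4 holes -> [(13, 8), (13, 23), (18, 8), (18, 23)]
Holes: [(13, 8), (13, 23), (18, 8), (18, 23)]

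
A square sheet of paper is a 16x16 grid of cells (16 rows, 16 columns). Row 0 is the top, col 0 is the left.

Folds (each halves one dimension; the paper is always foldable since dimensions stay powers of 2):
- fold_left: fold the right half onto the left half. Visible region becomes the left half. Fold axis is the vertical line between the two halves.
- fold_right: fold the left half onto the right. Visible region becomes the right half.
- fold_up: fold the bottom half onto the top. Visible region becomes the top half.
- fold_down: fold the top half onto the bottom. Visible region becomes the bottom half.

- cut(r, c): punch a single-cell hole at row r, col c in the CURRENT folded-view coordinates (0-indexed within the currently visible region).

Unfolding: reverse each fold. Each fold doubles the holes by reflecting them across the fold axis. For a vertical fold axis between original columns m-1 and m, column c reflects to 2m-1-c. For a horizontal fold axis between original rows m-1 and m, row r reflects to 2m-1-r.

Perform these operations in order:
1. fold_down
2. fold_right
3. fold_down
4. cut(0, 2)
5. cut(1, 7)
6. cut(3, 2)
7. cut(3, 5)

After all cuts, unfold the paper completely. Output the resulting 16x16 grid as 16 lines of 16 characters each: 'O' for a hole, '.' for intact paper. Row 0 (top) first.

Answer: ..O..O....O..O..
................
O..............O
.....O....O.....
.....O....O.....
O..............O
................
..O..O....O..O..
..O..O....O..O..
................
O..............O
.....O....O.....
.....O....O.....
O..............O
................
..O..O....O..O..

Derivation:
Op 1 fold_down: fold axis h@8; visible region now rows[8,16) x cols[0,16) = 8x16
Op 2 fold_right: fold axis v@8; visible region now rows[8,16) x cols[8,16) = 8x8
Op 3 fold_down: fold axis h@12; visible region now rows[12,16) x cols[8,16) = 4x8
Op 4 cut(0, 2): punch at orig (12,10); cuts so far [(12, 10)]; region rows[12,16) x cols[8,16) = 4x8
Op 5 cut(1, 7): punch at orig (13,15); cuts so far [(12, 10), (13, 15)]; region rows[12,16) x cols[8,16) = 4x8
Op 6 cut(3, 2): punch at orig (15,10); cuts so far [(12, 10), (13, 15), (15, 10)]; region rows[12,16) x cols[8,16) = 4x8
Op 7 cut(3, 5): punch at orig (15,13); cuts so far [(12, 10), (13, 15), (15, 10), (15, 13)]; region rows[12,16) x cols[8,16) = 4x8
Unfold 1 (reflect across h@12): 8 holes -> [(8, 10), (8, 13), (10, 15), (11, 10), (12, 10), (13, 15), (15, 10), (15, 13)]
Unfold 2 (reflect across v@8): 16 holes -> [(8, 2), (8, 5), (8, 10), (8, 13), (10, 0), (10, 15), (11, 5), (11, 10), (12, 5), (12, 10), (13, 0), (13, 15), (15, 2), (15, 5), (15, 10), (15, 13)]
Unfold 3 (reflect across h@8): 32 holes -> [(0, 2), (0, 5), (0, 10), (0, 13), (2, 0), (2, 15), (3, 5), (3, 10), (4, 5), (4, 10), (5, 0), (5, 15), (7, 2), (7, 5), (7, 10), (7, 13), (8, 2), (8, 5), (8, 10), (8, 13), (10, 0), (10, 15), (11, 5), (11, 10), (12, 5), (12, 10), (13, 0), (13, 15), (15, 2), (15, 5), (15, 10), (15, 13)]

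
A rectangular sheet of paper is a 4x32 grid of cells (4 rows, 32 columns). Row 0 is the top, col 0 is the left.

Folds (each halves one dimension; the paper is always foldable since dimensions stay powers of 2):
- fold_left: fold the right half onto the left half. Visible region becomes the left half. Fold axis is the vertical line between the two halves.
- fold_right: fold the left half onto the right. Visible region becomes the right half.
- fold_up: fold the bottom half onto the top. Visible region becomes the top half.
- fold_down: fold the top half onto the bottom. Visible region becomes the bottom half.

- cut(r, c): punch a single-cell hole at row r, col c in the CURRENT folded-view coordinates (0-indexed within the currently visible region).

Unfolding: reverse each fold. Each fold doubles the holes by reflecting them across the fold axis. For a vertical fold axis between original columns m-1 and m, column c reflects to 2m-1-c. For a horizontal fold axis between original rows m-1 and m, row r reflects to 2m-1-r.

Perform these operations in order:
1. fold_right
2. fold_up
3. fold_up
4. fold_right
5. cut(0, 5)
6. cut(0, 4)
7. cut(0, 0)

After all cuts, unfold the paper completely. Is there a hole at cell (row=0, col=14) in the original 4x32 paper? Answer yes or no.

Answer: no

Derivation:
Op 1 fold_right: fold axis v@16; visible region now rows[0,4) x cols[16,32) = 4x16
Op 2 fold_up: fold axis h@2; visible region now rows[0,2) x cols[16,32) = 2x16
Op 3 fold_up: fold axis h@1; visible region now rows[0,1) x cols[16,32) = 1x16
Op 4 fold_right: fold axis v@24; visible region now rows[0,1) x cols[24,32) = 1x8
Op 5 cut(0, 5): punch at orig (0,29); cuts so far [(0, 29)]; region rows[0,1) x cols[24,32) = 1x8
Op 6 cut(0, 4): punch at orig (0,28); cuts so far [(0, 28), (0, 29)]; region rows[0,1) x cols[24,32) = 1x8
Op 7 cut(0, 0): punch at orig (0,24); cuts so far [(0, 24), (0, 28), (0, 29)]; region rows[0,1) x cols[24,32) = 1x8
Unfold 1 (reflect across v@24): 6 holes -> [(0, 18), (0, 19), (0, 23), (0, 24), (0, 28), (0, 29)]
Unfold 2 (reflect across h@1): 12 holes -> [(0, 18), (0, 19), (0, 23), (0, 24), (0, 28), (0, 29), (1, 18), (1, 19), (1, 23), (1, 24), (1, 28), (1, 29)]
Unfold 3 (reflect across h@2): 24 holes -> [(0, 18), (0, 19), (0, 23), (0, 24), (0, 28), (0, 29), (1, 18), (1, 19), (1, 23), (1, 24), (1, 28), (1, 29), (2, 18), (2, 19), (2, 23), (2, 24), (2, 28), (2, 29), (3, 18), (3, 19), (3, 23), (3, 24), (3, 28), (3, 29)]
Unfold 4 (reflect across v@16): 48 holes -> [(0, 2), (0, 3), (0, 7), (0, 8), (0, 12), (0, 13), (0, 18), (0, 19), (0, 23), (0, 24), (0, 28), (0, 29), (1, 2), (1, 3), (1, 7), (1, 8), (1, 12), (1, 13), (1, 18), (1, 19), (1, 23), (1, 24), (1, 28), (1, 29), (2, 2), (2, 3), (2, 7), (2, 8), (2, 12), (2, 13), (2, 18), (2, 19), (2, 23), (2, 24), (2, 28), (2, 29), (3, 2), (3, 3), (3, 7), (3, 8), (3, 12), (3, 13), (3, 18), (3, 19), (3, 23), (3, 24), (3, 28), (3, 29)]
Holes: [(0, 2), (0, 3), (0, 7), (0, 8), (0, 12), (0, 13), (0, 18), (0, 19), (0, 23), (0, 24), (0, 28), (0, 29), (1, 2), (1, 3), (1, 7), (1, 8), (1, 12), (1, 13), (1, 18), (1, 19), (1, 23), (1, 24), (1, 28), (1, 29), (2, 2), (2, 3), (2, 7), (2, 8), (2, 12), (2, 13), (2, 18), (2, 19), (2, 23), (2, 24), (2, 28), (2, 29), (3, 2), (3, 3), (3, 7), (3, 8), (3, 12), (3, 13), (3, 18), (3, 19), (3, 23), (3, 24), (3, 28), (3, 29)]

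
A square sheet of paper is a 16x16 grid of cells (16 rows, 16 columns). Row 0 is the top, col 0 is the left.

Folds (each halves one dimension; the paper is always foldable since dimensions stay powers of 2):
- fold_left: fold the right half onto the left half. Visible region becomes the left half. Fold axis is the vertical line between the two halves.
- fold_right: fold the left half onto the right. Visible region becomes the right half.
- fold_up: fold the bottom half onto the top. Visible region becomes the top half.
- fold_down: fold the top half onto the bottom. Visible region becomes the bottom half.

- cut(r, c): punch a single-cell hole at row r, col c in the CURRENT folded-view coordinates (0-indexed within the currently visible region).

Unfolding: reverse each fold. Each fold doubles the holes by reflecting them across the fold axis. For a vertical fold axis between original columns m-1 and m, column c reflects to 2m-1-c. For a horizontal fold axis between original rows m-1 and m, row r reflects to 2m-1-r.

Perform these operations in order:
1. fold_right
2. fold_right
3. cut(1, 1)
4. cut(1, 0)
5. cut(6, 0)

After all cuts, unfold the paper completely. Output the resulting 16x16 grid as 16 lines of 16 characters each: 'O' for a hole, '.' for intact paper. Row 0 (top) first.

Answer: ................
..OOOO....OOOO..
................
................
................
................
...OO......OO...
................
................
................
................
................
................
................
................
................

Derivation:
Op 1 fold_right: fold axis v@8; visible region now rows[0,16) x cols[8,16) = 16x8
Op 2 fold_right: fold axis v@12; visible region now rows[0,16) x cols[12,16) = 16x4
Op 3 cut(1, 1): punch at orig (1,13); cuts so far [(1, 13)]; region rows[0,16) x cols[12,16) = 16x4
Op 4 cut(1, 0): punch at orig (1,12); cuts so far [(1, 12), (1, 13)]; region rows[0,16) x cols[12,16) = 16x4
Op 5 cut(6, 0): punch at orig (6,12); cuts so far [(1, 12), (1, 13), (6, 12)]; region rows[0,16) x cols[12,16) = 16x4
Unfold 1 (reflect across v@12): 6 holes -> [(1, 10), (1, 11), (1, 12), (1, 13), (6, 11), (6, 12)]
Unfold 2 (reflect across v@8): 12 holes -> [(1, 2), (1, 3), (1, 4), (1, 5), (1, 10), (1, 11), (1, 12), (1, 13), (6, 3), (6, 4), (6, 11), (6, 12)]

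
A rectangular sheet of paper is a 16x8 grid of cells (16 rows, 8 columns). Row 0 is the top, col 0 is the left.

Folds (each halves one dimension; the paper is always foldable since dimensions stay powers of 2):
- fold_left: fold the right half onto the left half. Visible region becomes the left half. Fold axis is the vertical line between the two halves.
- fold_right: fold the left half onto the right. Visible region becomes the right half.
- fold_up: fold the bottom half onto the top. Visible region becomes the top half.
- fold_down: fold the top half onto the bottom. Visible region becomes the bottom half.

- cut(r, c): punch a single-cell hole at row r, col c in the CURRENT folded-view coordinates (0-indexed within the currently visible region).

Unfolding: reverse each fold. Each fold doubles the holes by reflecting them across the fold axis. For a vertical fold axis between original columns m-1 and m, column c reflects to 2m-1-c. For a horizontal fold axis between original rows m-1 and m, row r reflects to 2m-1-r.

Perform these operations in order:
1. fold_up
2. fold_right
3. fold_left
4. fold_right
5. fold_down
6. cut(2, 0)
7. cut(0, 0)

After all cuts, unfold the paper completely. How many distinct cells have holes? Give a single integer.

Op 1 fold_up: fold axis h@8; visible region now rows[0,8) x cols[0,8) = 8x8
Op 2 fold_right: fold axis v@4; visible region now rows[0,8) x cols[4,8) = 8x4
Op 3 fold_left: fold axis v@6; visible region now rows[0,8) x cols[4,6) = 8x2
Op 4 fold_right: fold axis v@5; visible region now rows[0,8) x cols[5,6) = 8x1
Op 5 fold_down: fold axis h@4; visible region now rows[4,8) x cols[5,6) = 4x1
Op 6 cut(2, 0): punch at orig (6,5); cuts so far [(6, 5)]; region rows[4,8) x cols[5,6) = 4x1
Op 7 cut(0, 0): punch at orig (4,5); cuts so far [(4, 5), (6, 5)]; region rows[4,8) x cols[5,6) = 4x1
Unfold 1 (reflect across h@4): 4 holes -> [(1, 5), (3, 5), (4, 5), (6, 5)]
Unfold 2 (reflect across v@5): 8 holes -> [(1, 4), (1, 5), (3, 4), (3, 5), (4, 4), (4, 5), (6, 4), (6, 5)]
Unfold 3 (reflect across v@6): 16 holes -> [(1, 4), (1, 5), (1, 6), (1, 7), (3, 4), (3, 5), (3, 6), (3, 7), (4, 4), (4, 5), (4, 6), (4, 7), (6, 4), (6, 5), (6, 6), (6, 7)]
Unfold 4 (reflect across v@4): 32 holes -> [(1, 0), (1, 1), (1, 2), (1, 3), (1, 4), (1, 5), (1, 6), (1, 7), (3, 0), (3, 1), (3, 2), (3, 3), (3, 4), (3, 5), (3, 6), (3, 7), (4, 0), (4, 1), (4, 2), (4, 3), (4, 4), (4, 5), (4, 6), (4, 7), (6, 0), (6, 1), (6, 2), (6, 3), (6, 4), (6, 5), (6, 6), (6, 7)]
Unfold 5 (reflect across h@8): 64 holes -> [(1, 0), (1, 1), (1, 2), (1, 3), (1, 4), (1, 5), (1, 6), (1, 7), (3, 0), (3, 1), (3, 2), (3, 3), (3, 4), (3, 5), (3, 6), (3, 7), (4, 0), (4, 1), (4, 2), (4, 3), (4, 4), (4, 5), (4, 6), (4, 7), (6, 0), (6, 1), (6, 2), (6, 3), (6, 4), (6, 5), (6, 6), (6, 7), (9, 0), (9, 1), (9, 2), (9, 3), (9, 4), (9, 5), (9, 6), (9, 7), (11, 0), (11, 1), (11, 2), (11, 3), (11, 4), (11, 5), (11, 6), (11, 7), (12, 0), (12, 1), (12, 2), (12, 3), (12, 4), (12, 5), (12, 6), (12, 7), (14, 0), (14, 1), (14, 2), (14, 3), (14, 4), (14, 5), (14, 6), (14, 7)]

Answer: 64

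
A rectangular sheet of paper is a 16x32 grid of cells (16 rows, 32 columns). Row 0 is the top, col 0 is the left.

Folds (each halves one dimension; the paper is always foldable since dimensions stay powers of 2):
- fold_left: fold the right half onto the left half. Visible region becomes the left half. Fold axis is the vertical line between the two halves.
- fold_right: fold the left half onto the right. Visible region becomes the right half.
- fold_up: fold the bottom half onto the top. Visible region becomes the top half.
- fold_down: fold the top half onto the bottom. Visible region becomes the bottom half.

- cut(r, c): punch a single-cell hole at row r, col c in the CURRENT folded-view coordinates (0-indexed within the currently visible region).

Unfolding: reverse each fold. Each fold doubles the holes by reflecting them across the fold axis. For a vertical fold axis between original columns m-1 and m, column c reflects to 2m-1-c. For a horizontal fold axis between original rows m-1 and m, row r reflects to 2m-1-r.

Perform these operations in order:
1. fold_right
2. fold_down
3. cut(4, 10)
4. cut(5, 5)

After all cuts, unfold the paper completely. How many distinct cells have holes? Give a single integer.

Answer: 8

Derivation:
Op 1 fold_right: fold axis v@16; visible region now rows[0,16) x cols[16,32) = 16x16
Op 2 fold_down: fold axis h@8; visible region now rows[8,16) x cols[16,32) = 8x16
Op 3 cut(4, 10): punch at orig (12,26); cuts so far [(12, 26)]; region rows[8,16) x cols[16,32) = 8x16
Op 4 cut(5, 5): punch at orig (13,21); cuts so far [(12, 26), (13, 21)]; region rows[8,16) x cols[16,32) = 8x16
Unfold 1 (reflect across h@8): 4 holes -> [(2, 21), (3, 26), (12, 26), (13, 21)]
Unfold 2 (reflect across v@16): 8 holes -> [(2, 10), (2, 21), (3, 5), (3, 26), (12, 5), (12, 26), (13, 10), (13, 21)]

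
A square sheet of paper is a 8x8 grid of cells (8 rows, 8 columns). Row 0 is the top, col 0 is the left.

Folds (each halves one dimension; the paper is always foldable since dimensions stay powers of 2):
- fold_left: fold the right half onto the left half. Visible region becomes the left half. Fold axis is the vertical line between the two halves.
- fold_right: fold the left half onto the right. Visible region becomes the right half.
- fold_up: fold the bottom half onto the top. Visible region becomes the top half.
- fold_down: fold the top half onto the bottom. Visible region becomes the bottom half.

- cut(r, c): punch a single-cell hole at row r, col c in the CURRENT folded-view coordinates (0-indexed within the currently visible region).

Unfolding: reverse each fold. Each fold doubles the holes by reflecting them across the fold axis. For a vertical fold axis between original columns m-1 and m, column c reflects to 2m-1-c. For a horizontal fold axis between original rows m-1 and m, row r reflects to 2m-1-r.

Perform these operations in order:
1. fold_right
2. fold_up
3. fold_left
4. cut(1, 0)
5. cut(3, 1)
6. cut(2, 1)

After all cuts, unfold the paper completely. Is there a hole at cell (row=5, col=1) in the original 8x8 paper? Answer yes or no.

Answer: yes

Derivation:
Op 1 fold_right: fold axis v@4; visible region now rows[0,8) x cols[4,8) = 8x4
Op 2 fold_up: fold axis h@4; visible region now rows[0,4) x cols[4,8) = 4x4
Op 3 fold_left: fold axis v@6; visible region now rows[0,4) x cols[4,6) = 4x2
Op 4 cut(1, 0): punch at orig (1,4); cuts so far [(1, 4)]; region rows[0,4) x cols[4,6) = 4x2
Op 5 cut(3, 1): punch at orig (3,5); cuts so far [(1, 4), (3, 5)]; region rows[0,4) x cols[4,6) = 4x2
Op 6 cut(2, 1): punch at orig (2,5); cuts so far [(1, 4), (2, 5), (3, 5)]; region rows[0,4) x cols[4,6) = 4x2
Unfold 1 (reflect across v@6): 6 holes -> [(1, 4), (1, 7), (2, 5), (2, 6), (3, 5), (3, 6)]
Unfold 2 (reflect across h@4): 12 holes -> [(1, 4), (1, 7), (2, 5), (2, 6), (3, 5), (3, 6), (4, 5), (4, 6), (5, 5), (5, 6), (6, 4), (6, 7)]
Unfold 3 (reflect across v@4): 24 holes -> [(1, 0), (1, 3), (1, 4), (1, 7), (2, 1), (2, 2), (2, 5), (2, 6), (3, 1), (3, 2), (3, 5), (3, 6), (4, 1), (4, 2), (4, 5), (4, 6), (5, 1), (5, 2), (5, 5), (5, 6), (6, 0), (6, 3), (6, 4), (6, 7)]
Holes: [(1, 0), (1, 3), (1, 4), (1, 7), (2, 1), (2, 2), (2, 5), (2, 6), (3, 1), (3, 2), (3, 5), (3, 6), (4, 1), (4, 2), (4, 5), (4, 6), (5, 1), (5, 2), (5, 5), (5, 6), (6, 0), (6, 3), (6, 4), (6, 7)]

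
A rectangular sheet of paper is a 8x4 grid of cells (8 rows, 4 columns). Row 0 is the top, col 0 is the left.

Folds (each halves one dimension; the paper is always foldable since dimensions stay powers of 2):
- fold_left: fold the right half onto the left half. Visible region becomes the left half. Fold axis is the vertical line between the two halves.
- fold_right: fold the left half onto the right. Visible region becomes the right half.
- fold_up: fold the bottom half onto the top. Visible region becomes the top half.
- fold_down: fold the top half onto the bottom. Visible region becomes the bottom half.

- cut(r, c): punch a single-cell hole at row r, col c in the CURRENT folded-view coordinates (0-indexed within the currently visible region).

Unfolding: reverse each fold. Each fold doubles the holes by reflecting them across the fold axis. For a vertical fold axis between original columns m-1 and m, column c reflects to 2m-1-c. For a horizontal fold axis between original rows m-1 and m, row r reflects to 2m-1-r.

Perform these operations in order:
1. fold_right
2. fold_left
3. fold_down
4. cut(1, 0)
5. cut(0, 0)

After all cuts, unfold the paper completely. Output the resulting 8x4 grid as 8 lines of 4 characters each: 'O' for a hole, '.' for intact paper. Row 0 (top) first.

Op 1 fold_right: fold axis v@2; visible region now rows[0,8) x cols[2,4) = 8x2
Op 2 fold_left: fold axis v@3; visible region now rows[0,8) x cols[2,3) = 8x1
Op 3 fold_down: fold axis h@4; visible region now rows[4,8) x cols[2,3) = 4x1
Op 4 cut(1, 0): punch at orig (5,2); cuts so far [(5, 2)]; region rows[4,8) x cols[2,3) = 4x1
Op 5 cut(0, 0): punch at orig (4,2); cuts so far [(4, 2), (5, 2)]; region rows[4,8) x cols[2,3) = 4x1
Unfold 1 (reflect across h@4): 4 holes -> [(2, 2), (3, 2), (4, 2), (5, 2)]
Unfold 2 (reflect across v@3): 8 holes -> [(2, 2), (2, 3), (3, 2), (3, 3), (4, 2), (4, 3), (5, 2), (5, 3)]
Unfold 3 (reflect across v@2): 16 holes -> [(2, 0), (2, 1), (2, 2), (2, 3), (3, 0), (3, 1), (3, 2), (3, 3), (4, 0), (4, 1), (4, 2), (4, 3), (5, 0), (5, 1), (5, 2), (5, 3)]

Answer: ....
....
OOOO
OOOO
OOOO
OOOO
....
....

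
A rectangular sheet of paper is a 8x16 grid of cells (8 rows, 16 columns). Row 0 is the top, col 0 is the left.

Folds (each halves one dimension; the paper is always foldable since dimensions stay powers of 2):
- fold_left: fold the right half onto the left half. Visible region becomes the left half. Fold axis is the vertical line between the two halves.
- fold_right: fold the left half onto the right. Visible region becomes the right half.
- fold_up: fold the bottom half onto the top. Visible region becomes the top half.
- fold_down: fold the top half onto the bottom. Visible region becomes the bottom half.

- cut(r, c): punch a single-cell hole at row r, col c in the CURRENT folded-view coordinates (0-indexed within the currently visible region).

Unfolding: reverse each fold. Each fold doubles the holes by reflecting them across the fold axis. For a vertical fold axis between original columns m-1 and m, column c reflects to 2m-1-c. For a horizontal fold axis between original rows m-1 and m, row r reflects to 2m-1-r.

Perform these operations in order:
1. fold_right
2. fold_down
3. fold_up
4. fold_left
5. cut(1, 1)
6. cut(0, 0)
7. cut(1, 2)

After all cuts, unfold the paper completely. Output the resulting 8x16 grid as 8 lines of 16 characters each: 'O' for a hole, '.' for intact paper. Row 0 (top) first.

Answer: O......OO......O
.OO..OO..OO..OO.
.OO..OO..OO..OO.
O......OO......O
O......OO......O
.OO..OO..OO..OO.
.OO..OO..OO..OO.
O......OO......O

Derivation:
Op 1 fold_right: fold axis v@8; visible region now rows[0,8) x cols[8,16) = 8x8
Op 2 fold_down: fold axis h@4; visible region now rows[4,8) x cols[8,16) = 4x8
Op 3 fold_up: fold axis h@6; visible region now rows[4,6) x cols[8,16) = 2x8
Op 4 fold_left: fold axis v@12; visible region now rows[4,6) x cols[8,12) = 2x4
Op 5 cut(1, 1): punch at orig (5,9); cuts so far [(5, 9)]; region rows[4,6) x cols[8,12) = 2x4
Op 6 cut(0, 0): punch at orig (4,8); cuts so far [(4, 8), (5, 9)]; region rows[4,6) x cols[8,12) = 2x4
Op 7 cut(1, 2): punch at orig (5,10); cuts so far [(4, 8), (5, 9), (5, 10)]; region rows[4,6) x cols[8,12) = 2x4
Unfold 1 (reflect across v@12): 6 holes -> [(4, 8), (4, 15), (5, 9), (5, 10), (5, 13), (5, 14)]
Unfold 2 (reflect across h@6): 12 holes -> [(4, 8), (4, 15), (5, 9), (5, 10), (5, 13), (5, 14), (6, 9), (6, 10), (6, 13), (6, 14), (7, 8), (7, 15)]
Unfold 3 (reflect across h@4): 24 holes -> [(0, 8), (0, 15), (1, 9), (1, 10), (1, 13), (1, 14), (2, 9), (2, 10), (2, 13), (2, 14), (3, 8), (3, 15), (4, 8), (4, 15), (5, 9), (5, 10), (5, 13), (5, 14), (6, 9), (6, 10), (6, 13), (6, 14), (7, 8), (7, 15)]
Unfold 4 (reflect across v@8): 48 holes -> [(0, 0), (0, 7), (0, 8), (0, 15), (1, 1), (1, 2), (1, 5), (1, 6), (1, 9), (1, 10), (1, 13), (1, 14), (2, 1), (2, 2), (2, 5), (2, 6), (2, 9), (2, 10), (2, 13), (2, 14), (3, 0), (3, 7), (3, 8), (3, 15), (4, 0), (4, 7), (4, 8), (4, 15), (5, 1), (5, 2), (5, 5), (5, 6), (5, 9), (5, 10), (5, 13), (5, 14), (6, 1), (6, 2), (6, 5), (6, 6), (6, 9), (6, 10), (6, 13), (6, 14), (7, 0), (7, 7), (7, 8), (7, 15)]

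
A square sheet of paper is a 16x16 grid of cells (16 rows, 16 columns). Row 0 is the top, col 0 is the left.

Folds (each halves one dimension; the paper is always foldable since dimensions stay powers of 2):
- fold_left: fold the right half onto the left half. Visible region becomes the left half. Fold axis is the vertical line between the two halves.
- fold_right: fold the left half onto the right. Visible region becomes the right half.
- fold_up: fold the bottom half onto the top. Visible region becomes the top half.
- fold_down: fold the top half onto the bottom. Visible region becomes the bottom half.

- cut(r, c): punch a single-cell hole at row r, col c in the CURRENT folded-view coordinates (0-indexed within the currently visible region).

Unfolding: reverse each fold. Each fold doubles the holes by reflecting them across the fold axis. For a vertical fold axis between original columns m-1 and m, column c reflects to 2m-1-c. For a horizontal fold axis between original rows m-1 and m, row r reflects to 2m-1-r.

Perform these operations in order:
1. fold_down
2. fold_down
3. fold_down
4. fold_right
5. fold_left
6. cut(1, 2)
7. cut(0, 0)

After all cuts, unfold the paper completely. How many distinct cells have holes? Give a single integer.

Op 1 fold_down: fold axis h@8; visible region now rows[8,16) x cols[0,16) = 8x16
Op 2 fold_down: fold axis h@12; visible region now rows[12,16) x cols[0,16) = 4x16
Op 3 fold_down: fold axis h@14; visible region now rows[14,16) x cols[0,16) = 2x16
Op 4 fold_right: fold axis v@8; visible region now rows[14,16) x cols[8,16) = 2x8
Op 5 fold_left: fold axis v@12; visible region now rows[14,16) x cols[8,12) = 2x4
Op 6 cut(1, 2): punch at orig (15,10); cuts so far [(15, 10)]; region rows[14,16) x cols[8,12) = 2x4
Op 7 cut(0, 0): punch at orig (14,8); cuts so far [(14, 8), (15, 10)]; region rows[14,16) x cols[8,12) = 2x4
Unfold 1 (reflect across v@12): 4 holes -> [(14, 8), (14, 15), (15, 10), (15, 13)]
Unfold 2 (reflect across v@8): 8 holes -> [(14, 0), (14, 7), (14, 8), (14, 15), (15, 2), (15, 5), (15, 10), (15, 13)]
Unfold 3 (reflect across h@14): 16 holes -> [(12, 2), (12, 5), (12, 10), (12, 13), (13, 0), (13, 7), (13, 8), (13, 15), (14, 0), (14, 7), (14, 8), (14, 15), (15, 2), (15, 5), (15, 10), (15, 13)]
Unfold 4 (reflect across h@12): 32 holes -> [(8, 2), (8, 5), (8, 10), (8, 13), (9, 0), (9, 7), (9, 8), (9, 15), (10, 0), (10, 7), (10, 8), (10, 15), (11, 2), (11, 5), (11, 10), (11, 13), (12, 2), (12, 5), (12, 10), (12, 13), (13, 0), (13, 7), (13, 8), (13, 15), (14, 0), (14, 7), (14, 8), (14, 15), (15, 2), (15, 5), (15, 10), (15, 13)]
Unfold 5 (reflect across h@8): 64 holes -> [(0, 2), (0, 5), (0, 10), (0, 13), (1, 0), (1, 7), (1, 8), (1, 15), (2, 0), (2, 7), (2, 8), (2, 15), (3, 2), (3, 5), (3, 10), (3, 13), (4, 2), (4, 5), (4, 10), (4, 13), (5, 0), (5, 7), (5, 8), (5, 15), (6, 0), (6, 7), (6, 8), (6, 15), (7, 2), (7, 5), (7, 10), (7, 13), (8, 2), (8, 5), (8, 10), (8, 13), (9, 0), (9, 7), (9, 8), (9, 15), (10, 0), (10, 7), (10, 8), (10, 15), (11, 2), (11, 5), (11, 10), (11, 13), (12, 2), (12, 5), (12, 10), (12, 13), (13, 0), (13, 7), (13, 8), (13, 15), (14, 0), (14, 7), (14, 8), (14, 15), (15, 2), (15, 5), (15, 10), (15, 13)]

Answer: 64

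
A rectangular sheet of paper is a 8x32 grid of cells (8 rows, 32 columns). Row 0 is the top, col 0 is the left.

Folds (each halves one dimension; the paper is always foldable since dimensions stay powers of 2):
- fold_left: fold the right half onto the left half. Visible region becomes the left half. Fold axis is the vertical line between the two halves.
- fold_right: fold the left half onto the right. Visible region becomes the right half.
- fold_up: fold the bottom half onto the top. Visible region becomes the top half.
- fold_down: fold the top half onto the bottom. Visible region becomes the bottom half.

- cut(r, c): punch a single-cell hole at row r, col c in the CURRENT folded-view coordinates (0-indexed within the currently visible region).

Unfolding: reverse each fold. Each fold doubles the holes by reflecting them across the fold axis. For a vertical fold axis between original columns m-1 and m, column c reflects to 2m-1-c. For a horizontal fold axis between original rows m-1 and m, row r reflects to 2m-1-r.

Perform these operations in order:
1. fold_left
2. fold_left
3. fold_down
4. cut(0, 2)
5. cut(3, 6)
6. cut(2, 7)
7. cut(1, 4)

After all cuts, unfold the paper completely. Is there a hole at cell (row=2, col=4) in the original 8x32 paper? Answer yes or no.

Answer: yes

Derivation:
Op 1 fold_left: fold axis v@16; visible region now rows[0,8) x cols[0,16) = 8x16
Op 2 fold_left: fold axis v@8; visible region now rows[0,8) x cols[0,8) = 8x8
Op 3 fold_down: fold axis h@4; visible region now rows[4,8) x cols[0,8) = 4x8
Op 4 cut(0, 2): punch at orig (4,2); cuts so far [(4, 2)]; region rows[4,8) x cols[0,8) = 4x8
Op 5 cut(3, 6): punch at orig (7,6); cuts so far [(4, 2), (7, 6)]; region rows[4,8) x cols[0,8) = 4x8
Op 6 cut(2, 7): punch at orig (6,7); cuts so far [(4, 2), (6, 7), (7, 6)]; region rows[4,8) x cols[0,8) = 4x8
Op 7 cut(1, 4): punch at orig (5,4); cuts so far [(4, 2), (5, 4), (6, 7), (7, 6)]; region rows[4,8) x cols[0,8) = 4x8
Unfold 1 (reflect across h@4): 8 holes -> [(0, 6), (1, 7), (2, 4), (3, 2), (4, 2), (5, 4), (6, 7), (7, 6)]
Unfold 2 (reflect across v@8): 16 holes -> [(0, 6), (0, 9), (1, 7), (1, 8), (2, 4), (2, 11), (3, 2), (3, 13), (4, 2), (4, 13), (5, 4), (5, 11), (6, 7), (6, 8), (7, 6), (7, 9)]
Unfold 3 (reflect across v@16): 32 holes -> [(0, 6), (0, 9), (0, 22), (0, 25), (1, 7), (1, 8), (1, 23), (1, 24), (2, 4), (2, 11), (2, 20), (2, 27), (3, 2), (3, 13), (3, 18), (3, 29), (4, 2), (4, 13), (4, 18), (4, 29), (5, 4), (5, 11), (5, 20), (5, 27), (6, 7), (6, 8), (6, 23), (6, 24), (7, 6), (7, 9), (7, 22), (7, 25)]
Holes: [(0, 6), (0, 9), (0, 22), (0, 25), (1, 7), (1, 8), (1, 23), (1, 24), (2, 4), (2, 11), (2, 20), (2, 27), (3, 2), (3, 13), (3, 18), (3, 29), (4, 2), (4, 13), (4, 18), (4, 29), (5, 4), (5, 11), (5, 20), (5, 27), (6, 7), (6, 8), (6, 23), (6, 24), (7, 6), (7, 9), (7, 22), (7, 25)]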